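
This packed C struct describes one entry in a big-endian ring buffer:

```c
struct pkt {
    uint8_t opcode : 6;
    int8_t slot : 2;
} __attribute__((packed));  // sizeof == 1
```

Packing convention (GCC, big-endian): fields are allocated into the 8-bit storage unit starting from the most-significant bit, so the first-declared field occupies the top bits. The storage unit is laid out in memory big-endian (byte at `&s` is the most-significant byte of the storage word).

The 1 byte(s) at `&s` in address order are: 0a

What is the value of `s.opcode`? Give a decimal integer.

2

[0]=0x0a (big-endian) → word 0x0a
opcode:6 @ bit 2 → (0x0a>>2)&0x3f = 0x2  ←
slot:2 @ bit 0 → (0x0a>>0)&0x3 = 0x2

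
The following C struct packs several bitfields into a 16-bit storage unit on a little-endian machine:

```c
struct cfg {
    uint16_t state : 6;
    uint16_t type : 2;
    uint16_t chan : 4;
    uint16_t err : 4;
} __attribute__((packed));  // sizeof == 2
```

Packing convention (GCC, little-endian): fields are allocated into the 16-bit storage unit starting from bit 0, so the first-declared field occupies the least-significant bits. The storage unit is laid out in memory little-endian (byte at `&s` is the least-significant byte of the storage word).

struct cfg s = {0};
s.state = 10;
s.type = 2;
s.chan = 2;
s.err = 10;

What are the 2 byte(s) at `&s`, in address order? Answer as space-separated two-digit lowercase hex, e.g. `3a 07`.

state (6b) val=10 bits=0xa at bit 0: 0x000a
type (2b) val=2 bits=0x2 at bit 6: 0x008a
chan (4b) val=2 bits=0x2 at bit 8: 0x028a
err (4b) val=10 bits=0xa at bit 12: 0xa28a
word = 0xa28a → little-endian bytes:
  [0]=0x8a  [1]=0xa2

8a a2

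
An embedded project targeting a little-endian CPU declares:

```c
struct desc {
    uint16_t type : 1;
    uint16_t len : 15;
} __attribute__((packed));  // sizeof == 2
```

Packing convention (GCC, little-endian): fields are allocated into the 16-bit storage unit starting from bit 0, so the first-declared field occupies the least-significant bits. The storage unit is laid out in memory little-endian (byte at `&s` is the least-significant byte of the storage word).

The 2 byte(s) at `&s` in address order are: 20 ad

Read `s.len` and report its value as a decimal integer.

22160

[0]=0x20 [1]=0xad (little-endian) → word 0xad20
type [0+:1] = (word>>0) & 0x1 = 0
len [1+:15] = (word>>1) & 0x7fff = 22160  ←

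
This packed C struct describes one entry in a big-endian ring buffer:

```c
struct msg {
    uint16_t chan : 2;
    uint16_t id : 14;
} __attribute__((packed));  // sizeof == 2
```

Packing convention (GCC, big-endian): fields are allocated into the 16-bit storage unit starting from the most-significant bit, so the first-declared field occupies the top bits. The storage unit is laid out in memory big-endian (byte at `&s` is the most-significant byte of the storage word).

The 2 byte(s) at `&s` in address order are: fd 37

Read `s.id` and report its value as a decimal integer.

15671

[0]=0xfd [1]=0x37 (big-endian) → word 0xfd37
chan [14+:2] = (word>>14) & 0x3 = 3
id [0+:14] = (word>>0) & 0x3fff = 15671  ←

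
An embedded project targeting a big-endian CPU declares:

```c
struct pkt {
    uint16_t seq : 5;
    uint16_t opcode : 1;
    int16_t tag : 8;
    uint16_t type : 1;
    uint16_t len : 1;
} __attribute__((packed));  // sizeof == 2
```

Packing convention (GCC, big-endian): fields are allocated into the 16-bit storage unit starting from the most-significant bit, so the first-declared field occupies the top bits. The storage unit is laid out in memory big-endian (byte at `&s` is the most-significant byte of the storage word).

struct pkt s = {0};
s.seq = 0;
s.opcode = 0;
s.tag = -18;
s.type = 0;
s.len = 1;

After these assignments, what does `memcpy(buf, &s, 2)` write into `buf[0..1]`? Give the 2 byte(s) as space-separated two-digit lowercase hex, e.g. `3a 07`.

03 b9

seq:5 = 0 → 0x0 << 11 → word 0x0000
opcode:1 = 0 → 0x0 << 10 → word 0x0000
tag:8 = -18 → 0xee << 2 → word 0x03b8
type:1 = 0 → 0x0 << 1 → word 0x03b8
len:1 = 1 → 0x1 << 0 → word 0x03b9
word = 0x03b9 → big-endian bytes:
  [0]=0x03  [1]=0xb9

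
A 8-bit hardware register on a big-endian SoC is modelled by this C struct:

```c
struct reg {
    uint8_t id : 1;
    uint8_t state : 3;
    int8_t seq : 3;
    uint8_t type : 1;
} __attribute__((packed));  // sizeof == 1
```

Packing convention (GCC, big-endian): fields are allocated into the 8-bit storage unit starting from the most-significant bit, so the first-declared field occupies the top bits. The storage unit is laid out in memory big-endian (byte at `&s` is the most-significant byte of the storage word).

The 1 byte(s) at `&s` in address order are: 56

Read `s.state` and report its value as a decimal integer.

5

[0]=0x56 (big-endian) → word 0x56
id:1 @ bit 7 → (0x56>>7)&0x1 = 0x0
state:3 @ bit 4 → (0x56>>4)&0x7 = 0x5  ←
seq:3 @ bit 1 → (0x56>>1)&0x7 = 0x3
type:1 @ bit 0 → (0x56>>0)&0x1 = 0x0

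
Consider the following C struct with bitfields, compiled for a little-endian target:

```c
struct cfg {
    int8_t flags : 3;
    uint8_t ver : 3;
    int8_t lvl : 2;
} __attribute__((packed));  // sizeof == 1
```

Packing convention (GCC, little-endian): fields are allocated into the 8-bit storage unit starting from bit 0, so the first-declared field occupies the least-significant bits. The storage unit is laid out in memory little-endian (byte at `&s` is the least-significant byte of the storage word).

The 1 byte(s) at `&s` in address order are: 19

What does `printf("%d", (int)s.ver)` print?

3

[0]=0x19 (little-endian) → word 0x19
flags:3 @ bit 0 → (0x19>>0)&0x7 = 0x1
ver:3 @ bit 3 → (0x19>>3)&0x7 = 0x3  ←
lvl:2 @ bit 6 → (0x19>>6)&0x3 = 0x0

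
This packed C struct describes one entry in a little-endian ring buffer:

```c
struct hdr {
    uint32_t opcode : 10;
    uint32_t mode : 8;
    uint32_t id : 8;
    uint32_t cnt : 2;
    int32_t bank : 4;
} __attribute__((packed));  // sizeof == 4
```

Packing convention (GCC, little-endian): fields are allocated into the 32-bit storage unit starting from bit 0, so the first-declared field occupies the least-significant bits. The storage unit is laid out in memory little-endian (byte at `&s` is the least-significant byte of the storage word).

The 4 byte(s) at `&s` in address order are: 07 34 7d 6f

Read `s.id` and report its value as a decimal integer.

[0]=0x07 [1]=0x34 [2]=0x7d [3]=0x6f (little-endian) → word 0x6f7d3407
opcode [0+:10] = (word>>0) & 0x3ff = 7
mode [10+:8] = (word>>10) & 0xff = 77
id [18+:8] = (word>>18) & 0xff = 223  ←
cnt [26+:2] = (word>>26) & 0x3 = 3
bank [28+:4] = (word>>28) & 0xf = 6

223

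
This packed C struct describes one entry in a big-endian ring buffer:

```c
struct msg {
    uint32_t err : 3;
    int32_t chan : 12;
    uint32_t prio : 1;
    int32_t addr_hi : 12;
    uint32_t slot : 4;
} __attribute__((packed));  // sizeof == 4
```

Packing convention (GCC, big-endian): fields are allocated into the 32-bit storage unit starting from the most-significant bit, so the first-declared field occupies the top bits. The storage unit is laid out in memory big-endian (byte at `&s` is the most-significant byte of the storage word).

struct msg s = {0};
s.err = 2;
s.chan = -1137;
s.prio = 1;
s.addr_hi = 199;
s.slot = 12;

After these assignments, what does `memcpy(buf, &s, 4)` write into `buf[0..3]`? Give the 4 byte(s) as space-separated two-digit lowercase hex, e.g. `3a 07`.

err:3 = 2 → 0x2 << 29 → word 0x40000000
chan:12 = -1137 → 0xb8f << 17 → word 0x571e0000
prio:1 = 1 → 0x1 << 16 → word 0x571f0000
addr_hi:12 = 199 → 0xc7 << 4 → word 0x571f0c70
slot:4 = 12 → 0xc << 0 → word 0x571f0c7c
word = 0x571f0c7c → big-endian bytes:
  [0]=0x57  [1]=0x1f  [2]=0x0c  [3]=0x7c

57 1f 0c 7c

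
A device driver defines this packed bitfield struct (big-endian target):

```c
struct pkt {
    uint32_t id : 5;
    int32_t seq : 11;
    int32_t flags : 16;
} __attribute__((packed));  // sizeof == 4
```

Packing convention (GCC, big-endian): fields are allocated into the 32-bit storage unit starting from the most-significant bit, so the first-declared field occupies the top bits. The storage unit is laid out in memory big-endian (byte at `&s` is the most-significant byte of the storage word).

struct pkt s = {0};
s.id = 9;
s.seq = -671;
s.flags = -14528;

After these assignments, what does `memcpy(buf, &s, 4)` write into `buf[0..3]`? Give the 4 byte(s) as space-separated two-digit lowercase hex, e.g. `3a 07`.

4d 61 c7 40

id:5 = 9 → 0x9 << 27 → word 0x48000000
seq:11 = -671 → 0x561 << 16 → word 0x4d610000
flags:16 = -14528 → 0xc740 << 0 → word 0x4d61c740
word = 0x4d61c740 → big-endian bytes:
  [0]=0x4d  [1]=0x61  [2]=0xc7  [3]=0x40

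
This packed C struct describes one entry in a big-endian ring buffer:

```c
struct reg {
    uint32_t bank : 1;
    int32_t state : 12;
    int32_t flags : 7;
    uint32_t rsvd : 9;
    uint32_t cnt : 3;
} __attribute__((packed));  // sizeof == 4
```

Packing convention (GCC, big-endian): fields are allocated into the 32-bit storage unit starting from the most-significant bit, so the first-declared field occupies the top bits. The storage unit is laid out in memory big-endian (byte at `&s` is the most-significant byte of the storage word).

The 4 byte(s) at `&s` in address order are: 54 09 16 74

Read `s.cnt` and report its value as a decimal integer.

[0]=0x54 [1]=0x09 [2]=0x16 [3]=0x74 (big-endian) → word 0x54091674
bank [31+:1] = (word>>31) & 0x1 = 0
state [19+:12] = (word>>19) & 0xfff = 2689
flags [12+:7] = (word>>12) & 0x7f = 17
rsvd [3+:9] = (word>>3) & 0x1ff = 206
cnt [0+:3] = (word>>0) & 0x7 = 4  ←

4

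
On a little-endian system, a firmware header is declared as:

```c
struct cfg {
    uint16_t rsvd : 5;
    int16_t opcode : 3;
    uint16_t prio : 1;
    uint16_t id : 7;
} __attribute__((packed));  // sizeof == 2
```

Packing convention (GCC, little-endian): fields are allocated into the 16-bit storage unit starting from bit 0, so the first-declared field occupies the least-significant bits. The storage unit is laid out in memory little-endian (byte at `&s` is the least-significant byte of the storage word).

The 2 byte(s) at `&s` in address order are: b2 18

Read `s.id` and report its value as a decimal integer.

12

[0]=0xb2 [1]=0x18 (little-endian) → word 0x18b2
rsvd [0+:5] = (word>>0) & 0x1f = 18
opcode [5+:3] = (word>>5) & 0x7 = 5
prio [8+:1] = (word>>8) & 0x1 = 0
id [9+:7] = (word>>9) & 0x7f = 12  ←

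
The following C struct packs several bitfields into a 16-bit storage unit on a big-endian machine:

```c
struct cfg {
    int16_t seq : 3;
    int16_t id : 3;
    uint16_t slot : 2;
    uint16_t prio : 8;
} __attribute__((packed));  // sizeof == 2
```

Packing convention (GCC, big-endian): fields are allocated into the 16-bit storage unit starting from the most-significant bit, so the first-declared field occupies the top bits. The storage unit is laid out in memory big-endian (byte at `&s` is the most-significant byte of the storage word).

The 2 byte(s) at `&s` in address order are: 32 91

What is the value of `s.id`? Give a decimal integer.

-4

[0]=0x32 [1]=0x91 (big-endian) → word 0x3291
seq [13+:3] = (word>>13) & 0x7 = 1
id [10+:3] = (word>>10) & 0x7 = 4  ←
slot [8+:2] = (word>>8) & 0x3 = 2
prio [0+:8] = (word>>0) & 0xff = 145
id signed 3b, MSB=1: 4 - 8 = -4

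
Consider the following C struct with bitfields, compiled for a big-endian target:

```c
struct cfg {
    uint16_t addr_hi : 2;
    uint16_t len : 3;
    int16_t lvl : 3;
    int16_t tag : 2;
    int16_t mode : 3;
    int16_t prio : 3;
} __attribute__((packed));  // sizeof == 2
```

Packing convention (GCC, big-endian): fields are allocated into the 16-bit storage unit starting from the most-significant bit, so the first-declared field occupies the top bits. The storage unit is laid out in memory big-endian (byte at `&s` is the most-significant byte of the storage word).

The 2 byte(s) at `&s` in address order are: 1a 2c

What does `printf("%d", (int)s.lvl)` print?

[0]=0x1a [1]=0x2c (big-endian) → word 0x1a2c
addr_hi:2 @ bit 14 → (0x1a2c>>14)&0x3 = 0x0
len:3 @ bit 11 → (0x1a2c>>11)&0x7 = 0x3
lvl:3 @ bit 8 → (0x1a2c>>8)&0x7 = 0x2  ←
tag:2 @ bit 6 → (0x1a2c>>6)&0x3 = 0x0
mode:3 @ bit 3 → (0x1a2c>>3)&0x7 = 0x5
prio:3 @ bit 0 → (0x1a2c>>0)&0x7 = 0x4
lvl signed 3b, MSB=0: value = 2

2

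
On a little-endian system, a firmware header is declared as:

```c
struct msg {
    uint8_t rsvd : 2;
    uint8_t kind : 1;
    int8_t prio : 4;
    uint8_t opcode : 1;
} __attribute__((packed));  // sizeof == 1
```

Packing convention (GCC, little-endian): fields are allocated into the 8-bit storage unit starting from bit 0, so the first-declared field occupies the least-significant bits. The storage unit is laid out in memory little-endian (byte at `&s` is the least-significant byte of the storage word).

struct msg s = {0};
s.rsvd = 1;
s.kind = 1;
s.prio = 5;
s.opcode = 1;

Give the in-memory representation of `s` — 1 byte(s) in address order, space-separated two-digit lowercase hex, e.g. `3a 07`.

ad

[0+:2] rsvd=1 & 0x3 = 0x1; word=0x01
[2+:1] kind=1 & 0x1 = 0x1; word=0x05
[3+:4] prio=5 & 0xf = 0x5; word=0x2d
[7+:1] opcode=1 & 0x1 = 0x1; word=0xad
word = 0xad → little-endian bytes:
  [0]=0xad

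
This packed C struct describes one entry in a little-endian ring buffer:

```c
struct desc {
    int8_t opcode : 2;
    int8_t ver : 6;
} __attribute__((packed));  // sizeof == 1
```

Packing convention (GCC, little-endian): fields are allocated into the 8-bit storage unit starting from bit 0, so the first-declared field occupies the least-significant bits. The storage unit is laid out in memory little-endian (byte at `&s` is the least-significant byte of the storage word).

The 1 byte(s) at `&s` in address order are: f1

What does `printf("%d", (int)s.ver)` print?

-4

[0]=0xf1 (little-endian) → word 0xf1
opcode:2 @ bit 0 → (0xf1>>0)&0x3 = 0x1
ver:6 @ bit 2 → (0xf1>>2)&0x3f = 0x3c  ←
ver signed 6b, MSB=1: 60 - 64 = -4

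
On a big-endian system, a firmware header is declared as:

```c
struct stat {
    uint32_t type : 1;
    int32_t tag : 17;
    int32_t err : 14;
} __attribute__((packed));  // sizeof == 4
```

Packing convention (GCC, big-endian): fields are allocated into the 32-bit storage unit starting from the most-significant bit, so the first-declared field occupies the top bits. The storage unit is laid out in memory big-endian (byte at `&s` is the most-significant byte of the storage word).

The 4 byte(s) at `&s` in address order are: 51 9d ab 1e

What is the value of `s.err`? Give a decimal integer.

-5346

[0]=0x51 [1]=0x9d [2]=0xab [3]=0x1e (big-endian) → word 0x519dab1e
type [31+:1] = (word>>31) & 0x1 = 0
tag [14+:17] = (word>>14) & 0x1ffff = 83574
err [0+:14] = (word>>0) & 0x3fff = 11038  ←
err signed 14b, MSB=1: 11038 - 16384 = -5346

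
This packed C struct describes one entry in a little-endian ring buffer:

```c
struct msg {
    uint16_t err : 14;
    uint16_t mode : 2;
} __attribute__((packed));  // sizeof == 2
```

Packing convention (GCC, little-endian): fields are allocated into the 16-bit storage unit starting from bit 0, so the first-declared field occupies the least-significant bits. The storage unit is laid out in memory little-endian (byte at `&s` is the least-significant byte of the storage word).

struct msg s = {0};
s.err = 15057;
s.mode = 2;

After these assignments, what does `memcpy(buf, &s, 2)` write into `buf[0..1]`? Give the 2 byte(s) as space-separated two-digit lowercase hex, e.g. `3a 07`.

d1 ba

err (14b) val=15057 bits=0x3ad1 at bit 0: 0x3ad1
mode (2b) val=2 bits=0x2 at bit 14: 0xbad1
word = 0xbad1 → little-endian bytes:
  [0]=0xd1  [1]=0xba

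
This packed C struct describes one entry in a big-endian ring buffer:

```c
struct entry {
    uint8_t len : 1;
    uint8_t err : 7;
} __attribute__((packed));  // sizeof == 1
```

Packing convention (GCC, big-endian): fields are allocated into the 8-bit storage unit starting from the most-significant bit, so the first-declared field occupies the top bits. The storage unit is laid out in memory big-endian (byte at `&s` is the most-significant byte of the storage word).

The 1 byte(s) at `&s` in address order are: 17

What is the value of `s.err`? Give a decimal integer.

23

[0]=0x17 (big-endian) → word 0x17
len:1 @ bit 7 → (0x17>>7)&0x1 = 0x0
err:7 @ bit 0 → (0x17>>0)&0x7f = 0x17  ←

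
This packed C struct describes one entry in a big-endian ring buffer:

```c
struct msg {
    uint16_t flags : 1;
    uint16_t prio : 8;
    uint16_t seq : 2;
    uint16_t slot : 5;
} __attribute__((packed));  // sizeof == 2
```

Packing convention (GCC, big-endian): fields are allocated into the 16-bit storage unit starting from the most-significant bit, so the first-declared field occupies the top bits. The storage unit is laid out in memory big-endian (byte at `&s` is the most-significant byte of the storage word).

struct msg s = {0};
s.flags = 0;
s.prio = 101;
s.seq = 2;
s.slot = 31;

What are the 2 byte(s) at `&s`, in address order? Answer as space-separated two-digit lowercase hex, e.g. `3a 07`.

[15+:1] flags=0 & 0x1 = 0x0; word=0x0000
[7+:8] prio=101 & 0xff = 0x65; word=0x3280
[5+:2] seq=2 & 0x3 = 0x2; word=0x32c0
[0+:5] slot=31 & 0x1f = 0x1f; word=0x32df
word = 0x32df → big-endian bytes:
  [0]=0x32  [1]=0xdf

32 df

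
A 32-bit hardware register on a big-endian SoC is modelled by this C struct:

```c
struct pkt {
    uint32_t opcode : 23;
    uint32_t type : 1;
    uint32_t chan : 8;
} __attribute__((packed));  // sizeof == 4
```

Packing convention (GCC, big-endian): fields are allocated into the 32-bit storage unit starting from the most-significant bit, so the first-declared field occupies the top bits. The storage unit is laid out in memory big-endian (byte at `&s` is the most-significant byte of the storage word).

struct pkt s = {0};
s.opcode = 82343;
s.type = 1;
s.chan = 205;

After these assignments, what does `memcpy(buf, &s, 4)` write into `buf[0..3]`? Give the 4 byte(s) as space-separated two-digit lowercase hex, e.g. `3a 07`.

02 83 4f cd

opcode (23b) val=82343 bits=0x141a7 at bit 9: 0x02834e00
type (1b) val=1 bits=0x1 at bit 8: 0x02834f00
chan (8b) val=205 bits=0xcd at bit 0: 0x02834fcd
word = 0x02834fcd → big-endian bytes:
  [0]=0x02  [1]=0x83  [2]=0x4f  [3]=0xcd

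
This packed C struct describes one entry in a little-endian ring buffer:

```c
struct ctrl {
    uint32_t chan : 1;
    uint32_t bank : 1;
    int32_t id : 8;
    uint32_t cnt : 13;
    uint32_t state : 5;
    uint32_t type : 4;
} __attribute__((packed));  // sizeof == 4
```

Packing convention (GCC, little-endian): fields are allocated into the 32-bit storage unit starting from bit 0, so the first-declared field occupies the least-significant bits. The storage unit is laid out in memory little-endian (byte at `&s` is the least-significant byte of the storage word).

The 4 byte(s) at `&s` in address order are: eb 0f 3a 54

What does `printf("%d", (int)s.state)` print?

8

[0]=0xeb [1]=0x0f [2]=0x3a [3]=0x54 (little-endian) → word 0x543a0feb
chan:1 @ bit 0 → (0x543a0feb>>0)&0x1 = 0x1
bank:1 @ bit 1 → (0x543a0feb>>1)&0x1 = 0x1
id:8 @ bit 2 → (0x543a0feb>>2)&0xff = 0xfa
cnt:13 @ bit 10 → (0x543a0feb>>10)&0x1fff = 0xe83
state:5 @ bit 23 → (0x543a0feb>>23)&0x1f = 0x8  ←
type:4 @ bit 28 → (0x543a0feb>>28)&0xf = 0x5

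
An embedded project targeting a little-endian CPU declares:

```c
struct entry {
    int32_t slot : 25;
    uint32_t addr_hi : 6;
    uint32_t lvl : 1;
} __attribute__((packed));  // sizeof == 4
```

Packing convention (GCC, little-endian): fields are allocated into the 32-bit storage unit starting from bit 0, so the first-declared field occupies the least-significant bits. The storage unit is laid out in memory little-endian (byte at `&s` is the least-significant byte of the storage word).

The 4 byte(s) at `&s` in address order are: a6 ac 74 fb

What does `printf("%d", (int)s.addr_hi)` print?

[0]=0xa6 [1]=0xac [2]=0x74 [3]=0xfb (little-endian) → word 0xfb74aca6
slot [0+:25] = (word>>0) & 0x1ffffff = 24423590
addr_hi [25+:6] = (word>>25) & 0x3f = 61  ←
lvl [31+:1] = (word>>31) & 0x1 = 1

61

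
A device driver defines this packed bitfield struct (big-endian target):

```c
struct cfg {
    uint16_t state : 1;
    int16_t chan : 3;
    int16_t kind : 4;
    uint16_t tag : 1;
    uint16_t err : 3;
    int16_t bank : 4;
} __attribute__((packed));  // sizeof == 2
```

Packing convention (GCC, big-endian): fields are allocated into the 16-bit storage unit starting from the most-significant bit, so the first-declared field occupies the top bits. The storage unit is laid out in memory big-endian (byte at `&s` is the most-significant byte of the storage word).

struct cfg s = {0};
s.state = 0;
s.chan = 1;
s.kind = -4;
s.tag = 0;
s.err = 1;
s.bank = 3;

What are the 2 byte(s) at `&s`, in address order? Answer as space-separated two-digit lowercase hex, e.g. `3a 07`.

[15+:1] state=0 & 0x1 = 0x0; word=0x0000
[12+:3] chan=1 & 0x7 = 0x1; word=0x1000
[8+:4] kind=-4 & 0xf = 0xc; word=0x1c00
[7+:1] tag=0 & 0x1 = 0x0; word=0x1c00
[4+:3] err=1 & 0x7 = 0x1; word=0x1c10
[0+:4] bank=3 & 0xf = 0x3; word=0x1c13
word = 0x1c13 → big-endian bytes:
  [0]=0x1c  [1]=0x13

1c 13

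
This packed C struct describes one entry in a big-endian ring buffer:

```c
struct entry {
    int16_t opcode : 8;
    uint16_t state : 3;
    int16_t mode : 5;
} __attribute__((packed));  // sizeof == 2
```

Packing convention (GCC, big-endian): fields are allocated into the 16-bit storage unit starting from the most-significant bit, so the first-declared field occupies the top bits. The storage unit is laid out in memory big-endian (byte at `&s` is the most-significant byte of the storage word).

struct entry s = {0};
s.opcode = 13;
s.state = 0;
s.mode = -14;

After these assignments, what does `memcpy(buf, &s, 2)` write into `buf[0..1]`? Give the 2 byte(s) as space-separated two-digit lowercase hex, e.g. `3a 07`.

0d 12

opcode (8b) val=13 bits=0xd at bit 8: 0x0d00
state (3b) val=0 bits=0x0 at bit 5: 0x0d00
mode (5b) val=-14 bits=0x12 at bit 0: 0x0d12
word = 0x0d12 → big-endian bytes:
  [0]=0x0d  [1]=0x12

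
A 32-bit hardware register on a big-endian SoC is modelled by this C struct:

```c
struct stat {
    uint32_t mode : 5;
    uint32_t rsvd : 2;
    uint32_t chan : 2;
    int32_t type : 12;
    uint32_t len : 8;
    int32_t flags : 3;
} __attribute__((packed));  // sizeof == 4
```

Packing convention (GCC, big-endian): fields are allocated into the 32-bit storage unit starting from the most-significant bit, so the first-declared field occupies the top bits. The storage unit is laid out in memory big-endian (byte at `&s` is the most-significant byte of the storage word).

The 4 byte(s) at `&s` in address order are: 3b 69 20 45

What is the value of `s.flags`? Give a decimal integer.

-3

[0]=0x3b [1]=0x69 [2]=0x20 [3]=0x45 (big-endian) → word 0x3b692045
mode:5 @ bit 27 → (0x3b692045>>27)&0x1f = 0x7
rsvd:2 @ bit 25 → (0x3b692045>>25)&0x3 = 0x1
chan:2 @ bit 23 → (0x3b692045>>23)&0x3 = 0x2
type:12 @ bit 11 → (0x3b692045>>11)&0xfff = 0xd24
len:8 @ bit 3 → (0x3b692045>>3)&0xff = 0x8
flags:3 @ bit 0 → (0x3b692045>>0)&0x7 = 0x5  ←
flags signed 3b, MSB=1: 5 - 8 = -3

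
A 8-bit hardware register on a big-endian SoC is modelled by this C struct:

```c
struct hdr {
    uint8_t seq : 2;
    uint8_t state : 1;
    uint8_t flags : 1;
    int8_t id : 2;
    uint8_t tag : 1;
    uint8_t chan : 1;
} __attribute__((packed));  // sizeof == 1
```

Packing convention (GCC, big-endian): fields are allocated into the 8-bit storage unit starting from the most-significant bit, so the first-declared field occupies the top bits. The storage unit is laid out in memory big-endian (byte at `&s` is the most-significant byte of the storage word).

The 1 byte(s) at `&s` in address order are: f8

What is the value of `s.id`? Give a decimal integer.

[0]=0xf8 (big-endian) → word 0xf8
seq:2 @ bit 6 → (0xf8>>6)&0x3 = 0x3
state:1 @ bit 5 → (0xf8>>5)&0x1 = 0x1
flags:1 @ bit 4 → (0xf8>>4)&0x1 = 0x1
id:2 @ bit 2 → (0xf8>>2)&0x3 = 0x2  ←
tag:1 @ bit 1 → (0xf8>>1)&0x1 = 0x0
chan:1 @ bit 0 → (0xf8>>0)&0x1 = 0x0
id signed 2b, MSB=1: 2 - 4 = -2

-2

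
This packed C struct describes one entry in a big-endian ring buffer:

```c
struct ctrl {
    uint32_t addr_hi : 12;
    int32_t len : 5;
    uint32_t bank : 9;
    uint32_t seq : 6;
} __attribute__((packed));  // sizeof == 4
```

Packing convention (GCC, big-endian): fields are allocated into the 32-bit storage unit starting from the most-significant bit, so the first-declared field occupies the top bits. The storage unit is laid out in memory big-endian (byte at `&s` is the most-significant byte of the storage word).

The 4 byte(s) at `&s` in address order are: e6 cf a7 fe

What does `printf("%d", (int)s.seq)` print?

[0]=0xe6 [1]=0xcf [2]=0xa7 [3]=0xfe (big-endian) → word 0xe6cfa7fe
addr_hi [20+:12] = (word>>20) & 0xfff = 3692
len [15+:5] = (word>>15) & 0x1f = 31
bank [6+:9] = (word>>6) & 0x1ff = 159
seq [0+:6] = (word>>0) & 0x3f = 62  ←

62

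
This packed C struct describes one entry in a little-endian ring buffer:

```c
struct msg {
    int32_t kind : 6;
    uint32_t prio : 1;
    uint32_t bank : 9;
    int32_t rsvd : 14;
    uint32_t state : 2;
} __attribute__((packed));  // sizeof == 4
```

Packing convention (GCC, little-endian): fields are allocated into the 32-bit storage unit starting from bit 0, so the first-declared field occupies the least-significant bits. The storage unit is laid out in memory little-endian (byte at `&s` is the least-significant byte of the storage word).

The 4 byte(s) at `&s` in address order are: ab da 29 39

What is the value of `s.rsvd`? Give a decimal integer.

[0]=0xab [1]=0xda [2]=0x29 [3]=0x39 (little-endian) → word 0x3929daab
kind [0+:6] = (word>>0) & 0x3f = 43
prio [6+:1] = (word>>6) & 0x1 = 0
bank [7+:9] = (word>>7) & 0x1ff = 437
rsvd [16+:14] = (word>>16) & 0x3fff = 14633  ←
state [30+:2] = (word>>30) & 0x3 = 0
rsvd signed 14b, MSB=1: 14633 - 16384 = -1751

-1751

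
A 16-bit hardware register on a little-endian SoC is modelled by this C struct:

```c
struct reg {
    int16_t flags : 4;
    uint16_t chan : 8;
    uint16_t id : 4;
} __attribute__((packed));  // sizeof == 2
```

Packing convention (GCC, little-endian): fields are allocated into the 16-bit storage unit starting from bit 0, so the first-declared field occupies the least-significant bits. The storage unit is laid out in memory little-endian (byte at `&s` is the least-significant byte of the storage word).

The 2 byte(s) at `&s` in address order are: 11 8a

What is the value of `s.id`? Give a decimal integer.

[0]=0x11 [1]=0x8a (little-endian) → word 0x8a11
flags [0+:4] = (word>>0) & 0xf = 1
chan [4+:8] = (word>>4) & 0xff = 161
id [12+:4] = (word>>12) & 0xf = 8  ←

8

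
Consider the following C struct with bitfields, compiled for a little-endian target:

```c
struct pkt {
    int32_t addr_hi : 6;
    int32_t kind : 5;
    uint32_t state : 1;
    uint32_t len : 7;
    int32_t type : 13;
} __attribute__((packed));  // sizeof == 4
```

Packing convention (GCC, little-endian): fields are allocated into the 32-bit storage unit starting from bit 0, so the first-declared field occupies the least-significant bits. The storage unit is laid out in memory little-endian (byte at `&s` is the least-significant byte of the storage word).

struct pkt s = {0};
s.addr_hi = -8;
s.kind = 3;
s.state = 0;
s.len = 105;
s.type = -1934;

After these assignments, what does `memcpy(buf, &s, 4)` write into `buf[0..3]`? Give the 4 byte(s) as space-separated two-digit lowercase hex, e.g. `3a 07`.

addr_hi (6b) val=-8 bits=0x38 at bit 0: 0x00000038
kind (5b) val=3 bits=0x3 at bit 6: 0x000000f8
state (1b) val=0 bits=0x0 at bit 11: 0x000000f8
len (7b) val=105 bits=0x69 at bit 12: 0x000690f8
type (13b) val=-1934 bits=0x1872 at bit 19: 0xc39690f8
word = 0xc39690f8 → little-endian bytes:
  [0]=0xf8  [1]=0x90  [2]=0x96  [3]=0xc3

f8 90 96 c3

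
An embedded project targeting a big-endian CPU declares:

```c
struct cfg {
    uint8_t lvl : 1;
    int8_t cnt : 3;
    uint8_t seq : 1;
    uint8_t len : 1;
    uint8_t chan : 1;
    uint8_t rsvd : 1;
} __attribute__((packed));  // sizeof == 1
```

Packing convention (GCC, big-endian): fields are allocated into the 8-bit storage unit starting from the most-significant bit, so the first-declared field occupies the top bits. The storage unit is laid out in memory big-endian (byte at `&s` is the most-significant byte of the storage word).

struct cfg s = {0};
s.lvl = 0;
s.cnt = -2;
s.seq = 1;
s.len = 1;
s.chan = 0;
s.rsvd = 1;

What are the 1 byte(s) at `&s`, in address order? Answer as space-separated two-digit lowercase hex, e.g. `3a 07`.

[7+:1] lvl=0 & 0x1 = 0x0; word=0x00
[4+:3] cnt=-2 & 0x7 = 0x6; word=0x60
[3+:1] seq=1 & 0x1 = 0x1; word=0x68
[2+:1] len=1 & 0x1 = 0x1; word=0x6c
[1+:1] chan=0 & 0x1 = 0x0; word=0x6c
[0+:1] rsvd=1 & 0x1 = 0x1; word=0x6d
word = 0x6d → big-endian bytes:
  [0]=0x6d

6d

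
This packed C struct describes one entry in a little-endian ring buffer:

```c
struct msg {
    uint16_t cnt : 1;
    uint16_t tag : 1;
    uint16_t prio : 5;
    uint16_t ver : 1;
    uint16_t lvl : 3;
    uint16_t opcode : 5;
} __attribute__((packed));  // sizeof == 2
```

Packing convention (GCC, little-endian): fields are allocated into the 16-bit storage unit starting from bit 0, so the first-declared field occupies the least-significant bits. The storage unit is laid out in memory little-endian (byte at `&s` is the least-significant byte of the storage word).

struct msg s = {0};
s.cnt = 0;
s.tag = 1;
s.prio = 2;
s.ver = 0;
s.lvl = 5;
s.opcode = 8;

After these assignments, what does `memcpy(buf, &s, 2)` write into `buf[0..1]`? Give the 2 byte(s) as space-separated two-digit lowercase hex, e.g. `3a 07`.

0a 45

cnt:1 = 0 → 0x0 << 0 → word 0x0000
tag:1 = 1 → 0x1 << 1 → word 0x0002
prio:5 = 2 → 0x2 << 2 → word 0x000a
ver:1 = 0 → 0x0 << 7 → word 0x000a
lvl:3 = 5 → 0x5 << 8 → word 0x050a
opcode:5 = 8 → 0x8 << 11 → word 0x450a
word = 0x450a → little-endian bytes:
  [0]=0x0a  [1]=0x45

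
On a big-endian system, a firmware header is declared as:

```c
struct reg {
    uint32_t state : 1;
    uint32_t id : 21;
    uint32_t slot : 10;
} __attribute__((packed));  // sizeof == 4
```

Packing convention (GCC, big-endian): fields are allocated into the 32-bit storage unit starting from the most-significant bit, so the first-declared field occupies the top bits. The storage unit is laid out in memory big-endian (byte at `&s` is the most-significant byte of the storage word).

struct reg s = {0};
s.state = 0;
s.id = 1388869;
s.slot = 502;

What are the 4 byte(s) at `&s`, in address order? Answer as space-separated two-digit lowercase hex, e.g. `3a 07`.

54 c5 15 f6

state (1b) val=0 bits=0x0 at bit 31: 0x00000000
id (21b) val=1388869 bits=0x153145 at bit 10: 0x54c51400
slot (10b) val=502 bits=0x1f6 at bit 0: 0x54c515f6
word = 0x54c515f6 → big-endian bytes:
  [0]=0x54  [1]=0xc5  [2]=0x15  [3]=0xf6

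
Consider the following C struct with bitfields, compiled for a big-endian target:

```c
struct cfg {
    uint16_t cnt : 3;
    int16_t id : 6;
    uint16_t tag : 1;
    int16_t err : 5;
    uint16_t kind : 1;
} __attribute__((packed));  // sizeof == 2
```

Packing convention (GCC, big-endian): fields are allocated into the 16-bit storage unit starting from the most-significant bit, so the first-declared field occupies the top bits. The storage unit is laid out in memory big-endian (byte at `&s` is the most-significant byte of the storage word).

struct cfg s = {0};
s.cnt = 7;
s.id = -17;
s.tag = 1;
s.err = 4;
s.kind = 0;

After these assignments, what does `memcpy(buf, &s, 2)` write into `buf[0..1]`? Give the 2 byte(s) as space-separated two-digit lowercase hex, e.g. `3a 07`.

cnt (3b) val=7 bits=0x7 at bit 13: 0xe000
id (6b) val=-17 bits=0x2f at bit 7: 0xf780
tag (1b) val=1 bits=0x1 at bit 6: 0xf7c0
err (5b) val=4 bits=0x4 at bit 1: 0xf7c8
kind (1b) val=0 bits=0x0 at bit 0: 0xf7c8
word = 0xf7c8 → big-endian bytes:
  [0]=0xf7  [1]=0xc8

f7 c8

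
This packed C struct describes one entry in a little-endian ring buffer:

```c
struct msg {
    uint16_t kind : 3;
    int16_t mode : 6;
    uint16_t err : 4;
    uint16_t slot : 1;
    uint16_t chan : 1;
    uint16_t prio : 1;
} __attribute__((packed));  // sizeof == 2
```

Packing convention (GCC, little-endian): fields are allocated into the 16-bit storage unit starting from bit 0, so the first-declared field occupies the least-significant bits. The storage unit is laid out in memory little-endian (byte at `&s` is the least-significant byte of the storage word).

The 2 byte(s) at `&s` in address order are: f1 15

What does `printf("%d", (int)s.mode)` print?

-2

[0]=0xf1 [1]=0x15 (little-endian) → word 0x15f1
kind [0+:3] = (word>>0) & 0x7 = 1
mode [3+:6] = (word>>3) & 0x3f = 62  ←
err [9+:4] = (word>>9) & 0xf = 10
slot [13+:1] = (word>>13) & 0x1 = 0
chan [14+:1] = (word>>14) & 0x1 = 0
prio [15+:1] = (word>>15) & 0x1 = 0
mode signed 6b, MSB=1: 62 - 64 = -2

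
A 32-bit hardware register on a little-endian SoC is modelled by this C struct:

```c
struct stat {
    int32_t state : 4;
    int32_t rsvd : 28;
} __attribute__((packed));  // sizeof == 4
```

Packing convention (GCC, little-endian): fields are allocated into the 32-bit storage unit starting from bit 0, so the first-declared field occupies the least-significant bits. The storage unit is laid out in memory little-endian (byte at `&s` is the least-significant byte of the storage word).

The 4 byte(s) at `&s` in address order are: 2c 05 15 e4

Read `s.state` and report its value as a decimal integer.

[0]=0x2c [1]=0x05 [2]=0x15 [3]=0xe4 (little-endian) → word 0xe415052c
state [0+:4] = (word>>0) & 0xf = 12  ←
rsvd [4+:28] = (word>>4) & 0xfffffff = 239161426
state signed 4b, MSB=1: 12 - 16 = -4

-4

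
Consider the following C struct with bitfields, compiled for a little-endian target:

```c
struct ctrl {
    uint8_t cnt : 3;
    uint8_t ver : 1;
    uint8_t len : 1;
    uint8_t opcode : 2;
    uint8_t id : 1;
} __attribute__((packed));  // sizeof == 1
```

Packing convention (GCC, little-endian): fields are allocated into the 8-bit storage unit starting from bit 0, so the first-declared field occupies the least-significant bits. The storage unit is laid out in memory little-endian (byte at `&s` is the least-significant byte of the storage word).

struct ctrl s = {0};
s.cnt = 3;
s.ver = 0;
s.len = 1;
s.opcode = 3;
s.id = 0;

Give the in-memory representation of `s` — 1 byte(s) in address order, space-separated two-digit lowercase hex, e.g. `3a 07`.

73

cnt:3 = 3 → 0x3 << 0 → word 0x03
ver:1 = 0 → 0x0 << 3 → word 0x03
len:1 = 1 → 0x1 << 4 → word 0x13
opcode:2 = 3 → 0x3 << 5 → word 0x73
id:1 = 0 → 0x0 << 7 → word 0x73
word = 0x73 → little-endian bytes:
  [0]=0x73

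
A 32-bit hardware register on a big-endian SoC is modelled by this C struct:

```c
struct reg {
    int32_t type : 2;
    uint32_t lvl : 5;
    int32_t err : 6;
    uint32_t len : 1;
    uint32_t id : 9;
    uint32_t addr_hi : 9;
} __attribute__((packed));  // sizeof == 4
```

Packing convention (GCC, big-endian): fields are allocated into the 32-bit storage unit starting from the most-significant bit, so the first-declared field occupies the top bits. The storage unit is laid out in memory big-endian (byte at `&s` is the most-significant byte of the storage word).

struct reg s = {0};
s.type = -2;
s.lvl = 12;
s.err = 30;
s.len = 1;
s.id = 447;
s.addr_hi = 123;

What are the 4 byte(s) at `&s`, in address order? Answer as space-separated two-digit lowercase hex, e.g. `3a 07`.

98 f7 7e 7b

type (2b) val=-2 bits=0x2 at bit 30: 0x80000000
lvl (5b) val=12 bits=0xc at bit 25: 0x98000000
err (6b) val=30 bits=0x1e at bit 19: 0x98f00000
len (1b) val=1 bits=0x1 at bit 18: 0x98f40000
id (9b) val=447 bits=0x1bf at bit 9: 0x98f77e00
addr_hi (9b) val=123 bits=0x7b at bit 0: 0x98f77e7b
word = 0x98f77e7b → big-endian bytes:
  [0]=0x98  [1]=0xf7  [2]=0x7e  [3]=0x7b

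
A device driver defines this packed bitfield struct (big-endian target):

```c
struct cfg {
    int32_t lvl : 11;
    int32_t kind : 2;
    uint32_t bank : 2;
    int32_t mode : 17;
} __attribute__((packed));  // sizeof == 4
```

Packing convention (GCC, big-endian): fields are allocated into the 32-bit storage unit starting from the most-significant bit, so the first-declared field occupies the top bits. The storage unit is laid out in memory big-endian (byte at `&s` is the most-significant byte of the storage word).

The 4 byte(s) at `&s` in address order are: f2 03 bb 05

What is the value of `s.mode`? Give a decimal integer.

-17659

[0]=0xf2 [1]=0x03 [2]=0xbb [3]=0x05 (big-endian) → word 0xf203bb05
lvl [21+:11] = (word>>21) & 0x7ff = 1936
kind [19+:2] = (word>>19) & 0x3 = 0
bank [17+:2] = (word>>17) & 0x3 = 1
mode [0+:17] = (word>>0) & 0x1ffff = 113413  ←
mode signed 17b, MSB=1: 113413 - 131072 = -17659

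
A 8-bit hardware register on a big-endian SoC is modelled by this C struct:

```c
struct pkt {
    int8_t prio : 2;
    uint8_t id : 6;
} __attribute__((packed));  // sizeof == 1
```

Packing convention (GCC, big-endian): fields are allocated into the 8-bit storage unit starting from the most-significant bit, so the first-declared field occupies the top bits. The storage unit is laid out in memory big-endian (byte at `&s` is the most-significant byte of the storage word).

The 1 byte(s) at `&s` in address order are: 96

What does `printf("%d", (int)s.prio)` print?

[0]=0x96 (big-endian) → word 0x96
prio [6+:2] = (word>>6) & 0x3 = 2  ←
id [0+:6] = (word>>0) & 0x3f = 22
prio signed 2b, MSB=1: 2 - 4 = -2

-2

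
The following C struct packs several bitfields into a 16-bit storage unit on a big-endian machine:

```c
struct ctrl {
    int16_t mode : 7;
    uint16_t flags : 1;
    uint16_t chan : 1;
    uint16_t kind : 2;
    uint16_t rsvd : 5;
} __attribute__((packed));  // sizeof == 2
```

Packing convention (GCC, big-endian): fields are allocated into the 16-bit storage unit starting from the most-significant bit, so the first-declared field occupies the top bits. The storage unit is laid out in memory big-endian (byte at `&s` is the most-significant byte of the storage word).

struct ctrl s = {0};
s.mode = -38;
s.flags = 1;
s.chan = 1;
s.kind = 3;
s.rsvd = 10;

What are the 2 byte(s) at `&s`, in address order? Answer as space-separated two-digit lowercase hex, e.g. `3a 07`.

mode (7b) val=-38 bits=0x5a at bit 9: 0xb400
flags (1b) val=1 bits=0x1 at bit 8: 0xb500
chan (1b) val=1 bits=0x1 at bit 7: 0xb580
kind (2b) val=3 bits=0x3 at bit 5: 0xb5e0
rsvd (5b) val=10 bits=0xa at bit 0: 0xb5ea
word = 0xb5ea → big-endian bytes:
  [0]=0xb5  [1]=0xea

b5 ea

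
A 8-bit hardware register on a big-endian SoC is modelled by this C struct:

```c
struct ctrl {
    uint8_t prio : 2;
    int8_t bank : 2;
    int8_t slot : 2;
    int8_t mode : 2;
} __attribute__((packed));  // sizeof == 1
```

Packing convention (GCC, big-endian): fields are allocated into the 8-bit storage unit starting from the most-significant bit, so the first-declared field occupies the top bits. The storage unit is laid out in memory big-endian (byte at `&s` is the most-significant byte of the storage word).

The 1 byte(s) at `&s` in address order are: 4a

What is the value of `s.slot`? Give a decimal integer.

[0]=0x4a (big-endian) → word 0x4a
prio:2 @ bit 6 → (0x4a>>6)&0x3 = 0x1
bank:2 @ bit 4 → (0x4a>>4)&0x3 = 0x0
slot:2 @ bit 2 → (0x4a>>2)&0x3 = 0x2  ←
mode:2 @ bit 0 → (0x4a>>0)&0x3 = 0x2
slot signed 2b, MSB=1: 2 - 4 = -2

-2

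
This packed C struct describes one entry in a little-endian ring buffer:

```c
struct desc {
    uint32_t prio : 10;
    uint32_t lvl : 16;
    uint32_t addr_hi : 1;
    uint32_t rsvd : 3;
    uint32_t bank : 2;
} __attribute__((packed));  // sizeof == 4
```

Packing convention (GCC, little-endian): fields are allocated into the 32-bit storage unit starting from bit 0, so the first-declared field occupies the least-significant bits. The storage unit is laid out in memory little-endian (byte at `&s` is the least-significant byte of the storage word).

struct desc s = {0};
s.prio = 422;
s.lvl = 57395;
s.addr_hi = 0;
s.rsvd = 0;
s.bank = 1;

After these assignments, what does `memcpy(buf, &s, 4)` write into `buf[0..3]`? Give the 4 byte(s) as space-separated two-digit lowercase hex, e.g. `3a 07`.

a6 cd 80 43

prio (10b) val=422 bits=0x1a6 at bit 0: 0x000001a6
lvl (16b) val=57395 bits=0xe033 at bit 10: 0x0380cda6
addr_hi (1b) val=0 bits=0x0 at bit 26: 0x0380cda6
rsvd (3b) val=0 bits=0x0 at bit 27: 0x0380cda6
bank (2b) val=1 bits=0x1 at bit 30: 0x4380cda6
word = 0x4380cda6 → little-endian bytes:
  [0]=0xa6  [1]=0xcd  [2]=0x80  [3]=0x43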